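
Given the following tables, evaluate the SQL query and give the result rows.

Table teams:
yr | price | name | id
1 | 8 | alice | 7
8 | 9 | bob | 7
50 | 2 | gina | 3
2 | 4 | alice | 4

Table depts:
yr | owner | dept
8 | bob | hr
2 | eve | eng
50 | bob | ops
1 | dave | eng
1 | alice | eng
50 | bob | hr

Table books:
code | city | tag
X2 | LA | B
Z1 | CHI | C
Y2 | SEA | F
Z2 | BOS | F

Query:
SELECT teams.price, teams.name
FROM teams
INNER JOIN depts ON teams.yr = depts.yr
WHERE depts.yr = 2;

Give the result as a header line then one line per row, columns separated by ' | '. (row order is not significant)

After JOIN depts (6 rows):
teams.yr | teams.price | teams.name | teams.id | depts.yr | depts.owner | depts.dept
1 | 8 | alice | 7 | 1 | dave | eng
1 | 8 | alice | 7 | 1 | alice | eng
8 | 9 | bob | 7 | 8 | bob | hr
50 | 2 | gina | 3 | 50 | bob | ops
50 | 2 | gina | 3 | 50 | bob | hr
2 | 4 | alice | 4 | 2 | eve | eng
After WHERE (1 rows):
teams.yr | teams.price | teams.name | teams.id | depts.yr | depts.owner | depts.dept
2 | 4 | alice | 4 | 2 | eve | eng
After SELECT (1 rows):
teams.price | teams.name
4 | alice

== RESULT ==
teams.price | teams.name
4 | alice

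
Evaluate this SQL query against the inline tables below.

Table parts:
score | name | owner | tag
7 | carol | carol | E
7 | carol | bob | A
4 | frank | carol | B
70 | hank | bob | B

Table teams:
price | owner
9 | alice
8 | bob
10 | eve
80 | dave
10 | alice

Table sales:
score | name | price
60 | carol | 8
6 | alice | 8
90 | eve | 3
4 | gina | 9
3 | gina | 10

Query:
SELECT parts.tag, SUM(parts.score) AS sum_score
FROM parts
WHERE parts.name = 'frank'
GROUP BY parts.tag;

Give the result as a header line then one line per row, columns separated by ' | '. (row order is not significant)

After WHERE (1 rows):
parts.score | parts.name | parts.owner | parts.tag
4 | frank | carol | B
After GROUP BY (1 rows):
parts.tag | sum_score
B | 4

== RESULT ==
parts.tag | sum_score
B | 4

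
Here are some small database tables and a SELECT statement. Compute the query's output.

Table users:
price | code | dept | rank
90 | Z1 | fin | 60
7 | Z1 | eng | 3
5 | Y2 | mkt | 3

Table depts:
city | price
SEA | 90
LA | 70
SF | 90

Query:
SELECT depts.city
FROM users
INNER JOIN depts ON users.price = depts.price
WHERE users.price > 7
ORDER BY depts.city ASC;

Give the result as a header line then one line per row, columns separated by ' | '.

After JOIN depts (2 rows):
users.price | users.code | users.dept | users.rank | depts.city | depts.price
90 | Z1 | fin | 60 | SEA | 90
90 | Z1 | fin | 60 | SF | 90
After WHERE (2 rows):
users.price | users.code | users.dept | users.rank | depts.city | depts.price
90 | Z1 | fin | 60 | SEA | 90
90 | Z1 | fin | 60 | SF | 90
After SELECT (2 rows):
depts.city
SEA
SF
After ORDER BY (2 rows):
depts.city
SEA
SF

== RESULT ==
depts.city
SEA
SF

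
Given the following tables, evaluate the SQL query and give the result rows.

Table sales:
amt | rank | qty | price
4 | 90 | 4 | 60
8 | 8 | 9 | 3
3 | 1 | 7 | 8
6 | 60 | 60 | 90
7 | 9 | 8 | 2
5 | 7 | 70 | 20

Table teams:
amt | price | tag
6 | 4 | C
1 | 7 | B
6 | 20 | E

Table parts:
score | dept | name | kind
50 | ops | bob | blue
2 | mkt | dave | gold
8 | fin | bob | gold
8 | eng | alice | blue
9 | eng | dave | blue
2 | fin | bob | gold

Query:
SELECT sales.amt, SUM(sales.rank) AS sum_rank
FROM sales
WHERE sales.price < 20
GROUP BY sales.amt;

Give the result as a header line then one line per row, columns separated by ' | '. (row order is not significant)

After WHERE (3 rows):
sales.amt | sales.rank | sales.qty | sales.price
8 | 8 | 9 | 3
3 | 1 | 7 | 8
7 | 9 | 8 | 2
After GROUP BY (3 rows):
sales.amt | sum_rank
8 | 8
3 | 1
7 | 9

== RESULT ==
sales.amt | sum_rank
8 | 8
3 | 1
7 | 9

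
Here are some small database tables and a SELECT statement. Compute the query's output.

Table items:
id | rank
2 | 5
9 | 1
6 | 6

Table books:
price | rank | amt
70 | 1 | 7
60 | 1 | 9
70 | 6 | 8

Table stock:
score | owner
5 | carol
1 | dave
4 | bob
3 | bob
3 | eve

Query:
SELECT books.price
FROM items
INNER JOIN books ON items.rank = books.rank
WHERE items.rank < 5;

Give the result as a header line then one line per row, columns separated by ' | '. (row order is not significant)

After JOIN books (3 rows):
items.id | items.rank | books.price | books.rank | books.amt
9 | 1 | 70 | 1 | 7
9 | 1 | 60 | 1 | 9
6 | 6 | 70 | 6 | 8
After WHERE (2 rows):
items.id | items.rank | books.price | books.rank | books.amt
9 | 1 | 70 | 1 | 7
9 | 1 | 60 | 1 | 9
After SELECT (2 rows):
books.price
70
60

== RESULT ==
books.price
70
60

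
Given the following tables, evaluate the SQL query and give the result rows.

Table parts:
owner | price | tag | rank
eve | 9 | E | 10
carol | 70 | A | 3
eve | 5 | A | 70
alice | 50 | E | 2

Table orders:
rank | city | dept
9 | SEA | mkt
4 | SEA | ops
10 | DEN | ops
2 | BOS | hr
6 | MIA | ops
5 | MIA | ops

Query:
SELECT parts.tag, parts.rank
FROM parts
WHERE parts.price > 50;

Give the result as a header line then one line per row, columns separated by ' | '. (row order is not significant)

After WHERE (1 rows):
parts.owner | parts.price | parts.tag | parts.rank
carol | 70 | A | 3
After SELECT (1 rows):
parts.tag | parts.rank
A | 3

== RESULT ==
parts.tag | parts.rank
A | 3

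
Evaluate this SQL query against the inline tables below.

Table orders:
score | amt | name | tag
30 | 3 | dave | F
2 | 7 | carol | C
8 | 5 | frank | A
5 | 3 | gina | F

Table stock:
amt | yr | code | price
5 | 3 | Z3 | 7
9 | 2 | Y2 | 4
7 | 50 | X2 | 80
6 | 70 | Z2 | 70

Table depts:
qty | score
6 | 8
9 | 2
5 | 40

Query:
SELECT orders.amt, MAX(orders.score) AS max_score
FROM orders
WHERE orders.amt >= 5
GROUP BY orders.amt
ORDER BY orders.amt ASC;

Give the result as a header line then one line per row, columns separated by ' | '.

== RESULT ==
orders.amt | max_score
5 | 8
7 | 2

Derivation:
After WHERE (2 rows):
orders.score | orders.amt | orders.name | orders.tag
2 | 7 | carol | C
8 | 5 | frank | A
After GROUP BY (2 rows):
orders.amt | max_score
7 | 2
5 | 8
After ORDER BY (2 rows):
orders.amt | max_score
5 | 8
7 | 2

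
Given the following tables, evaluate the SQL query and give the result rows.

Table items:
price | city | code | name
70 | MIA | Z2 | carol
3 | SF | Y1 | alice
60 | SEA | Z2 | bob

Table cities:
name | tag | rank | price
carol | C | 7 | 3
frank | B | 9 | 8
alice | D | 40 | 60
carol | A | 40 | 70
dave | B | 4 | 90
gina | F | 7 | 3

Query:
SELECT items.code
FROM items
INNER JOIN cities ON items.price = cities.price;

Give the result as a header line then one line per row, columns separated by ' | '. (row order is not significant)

== RESULT ==
items.code
Z2
Y1
Y1
Z2

Derivation:
After JOIN cities (4 rows):
items.price | items.city | items.code | items.name | cities.name | cities.tag | cities.rank | cities.price
70 | MIA | Z2 | carol | carol | A | 40 | 70
3 | SF | Y1 | alice | carol | C | 7 | 3
3 | SF | Y1 | alice | gina | F | 7 | 3
60 | SEA | Z2 | bob | alice | D | 40 | 60
After SELECT (4 rows):
items.code
Z2
Y1
Y1
Z2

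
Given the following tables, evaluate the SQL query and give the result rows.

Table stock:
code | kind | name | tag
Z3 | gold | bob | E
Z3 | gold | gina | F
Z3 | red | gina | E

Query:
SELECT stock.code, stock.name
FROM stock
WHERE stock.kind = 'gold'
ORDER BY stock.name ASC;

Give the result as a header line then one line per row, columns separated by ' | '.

== RESULT ==
stock.code | stock.name
Z3 | bob
Z3 | gina

Derivation:
After WHERE (2 rows):
stock.code | stock.kind | stock.name | stock.tag
Z3 | gold | bob | E
Z3 | gold | gina | F
After SELECT (2 rows):
stock.code | stock.name
Z3 | bob
Z3 | gina
After ORDER BY (2 rows):
stock.code | stock.name
Z3 | bob
Z3 | gina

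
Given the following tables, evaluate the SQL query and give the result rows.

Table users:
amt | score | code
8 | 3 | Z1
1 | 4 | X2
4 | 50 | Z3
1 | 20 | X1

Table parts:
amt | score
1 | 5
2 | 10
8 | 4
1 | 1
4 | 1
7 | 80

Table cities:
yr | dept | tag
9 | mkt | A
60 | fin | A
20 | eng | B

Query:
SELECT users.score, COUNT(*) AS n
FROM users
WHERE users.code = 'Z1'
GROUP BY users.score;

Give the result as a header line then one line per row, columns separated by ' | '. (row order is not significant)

After WHERE (1 rows):
users.amt | users.score | users.code
8 | 3 | Z1
After GROUP BY (1 rows):
users.score | n
3 | 1

== RESULT ==
users.score | n
3 | 1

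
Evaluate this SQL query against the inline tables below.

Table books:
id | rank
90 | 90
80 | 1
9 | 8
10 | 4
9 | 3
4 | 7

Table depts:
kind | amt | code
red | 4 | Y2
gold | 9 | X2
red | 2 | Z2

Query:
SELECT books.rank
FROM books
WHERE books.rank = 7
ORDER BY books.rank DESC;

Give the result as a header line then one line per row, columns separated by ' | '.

After WHERE (1 rows):
books.id | books.rank
4 | 7
After SELECT (1 rows):
books.rank
7
After ORDER BY (1 rows):
books.rank
7

== RESULT ==
books.rank
7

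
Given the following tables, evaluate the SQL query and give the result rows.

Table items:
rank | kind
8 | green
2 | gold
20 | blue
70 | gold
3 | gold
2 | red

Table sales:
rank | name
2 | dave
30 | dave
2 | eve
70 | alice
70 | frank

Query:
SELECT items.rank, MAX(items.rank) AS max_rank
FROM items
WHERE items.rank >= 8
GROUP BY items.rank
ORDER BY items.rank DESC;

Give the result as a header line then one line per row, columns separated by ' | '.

== RESULT ==
items.rank | max_rank
70 | 70
20 | 20
8 | 8

Derivation:
After WHERE (3 rows):
items.rank | items.kind
8 | green
20 | blue
70 | gold
After GROUP BY (3 rows):
items.rank | max_rank
8 | 8
20 | 20
70 | 70
After ORDER BY (3 rows):
items.rank | max_rank
70 | 70
20 | 20
8 | 8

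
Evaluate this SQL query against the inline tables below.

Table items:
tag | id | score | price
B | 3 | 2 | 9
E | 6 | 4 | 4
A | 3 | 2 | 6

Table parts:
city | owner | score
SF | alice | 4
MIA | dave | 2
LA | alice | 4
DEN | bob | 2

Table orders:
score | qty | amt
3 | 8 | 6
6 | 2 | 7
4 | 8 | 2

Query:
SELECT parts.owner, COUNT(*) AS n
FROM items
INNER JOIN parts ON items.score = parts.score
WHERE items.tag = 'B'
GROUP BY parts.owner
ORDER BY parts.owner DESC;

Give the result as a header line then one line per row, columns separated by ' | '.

== RESULT ==
parts.owner | n
dave | 1
bob | 1

Derivation:
After JOIN parts (6 rows):
items.tag | items.id | items.score | items.price | parts.city | parts.owner | parts.score
B | 3 | 2 | 9 | MIA | dave | 2
B | 3 | 2 | 9 | DEN | bob | 2
E | 6 | 4 | 4 | SF | alice | 4
E | 6 | 4 | 4 | LA | alice | 4
A | 3 | 2 | 6 | MIA | dave | 2
A | 3 | 2 | 6 | DEN | bob | 2
After WHERE (2 rows):
items.tag | items.id | items.score | items.price | parts.city | parts.owner | parts.score
B | 3 | 2 | 9 | MIA | dave | 2
B | 3 | 2 | 9 | DEN | bob | 2
After GROUP BY (2 rows):
parts.owner | n
dave | 1
bob | 1
After ORDER BY (2 rows):
parts.owner | n
dave | 1
bob | 1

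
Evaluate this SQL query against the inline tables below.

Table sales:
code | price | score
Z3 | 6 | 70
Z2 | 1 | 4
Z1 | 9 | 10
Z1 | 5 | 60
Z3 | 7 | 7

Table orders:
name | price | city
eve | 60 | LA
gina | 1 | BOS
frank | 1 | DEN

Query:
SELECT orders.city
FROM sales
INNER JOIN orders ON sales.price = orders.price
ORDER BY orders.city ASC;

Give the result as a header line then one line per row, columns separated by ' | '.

After JOIN orders (2 rows):
sales.code | sales.price | sales.score | orders.name | orders.price | orders.city
Z2 | 1 | 4 | gina | 1 | BOS
Z2 | 1 | 4 | frank | 1 | DEN
After SELECT (2 rows):
orders.city
BOS
DEN
After ORDER BY (2 rows):
orders.city
BOS
DEN

== RESULT ==
orders.city
BOS
DEN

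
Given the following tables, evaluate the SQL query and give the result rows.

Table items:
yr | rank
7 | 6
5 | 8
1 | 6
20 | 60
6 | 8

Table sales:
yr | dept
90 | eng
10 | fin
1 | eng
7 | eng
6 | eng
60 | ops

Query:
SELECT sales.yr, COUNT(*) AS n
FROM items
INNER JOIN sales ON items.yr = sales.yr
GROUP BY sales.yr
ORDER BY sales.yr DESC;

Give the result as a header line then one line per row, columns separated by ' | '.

== RESULT ==
sales.yr | n
7 | 1
6 | 1
1 | 1

Derivation:
After JOIN sales (3 rows):
items.yr | items.rank | sales.yr | sales.dept
7 | 6 | 7 | eng
1 | 6 | 1 | eng
6 | 8 | 6 | eng
After GROUP BY (3 rows):
sales.yr | n
7 | 1
1 | 1
6 | 1
After ORDER BY (3 rows):
sales.yr | n
7 | 1
6 | 1
1 | 1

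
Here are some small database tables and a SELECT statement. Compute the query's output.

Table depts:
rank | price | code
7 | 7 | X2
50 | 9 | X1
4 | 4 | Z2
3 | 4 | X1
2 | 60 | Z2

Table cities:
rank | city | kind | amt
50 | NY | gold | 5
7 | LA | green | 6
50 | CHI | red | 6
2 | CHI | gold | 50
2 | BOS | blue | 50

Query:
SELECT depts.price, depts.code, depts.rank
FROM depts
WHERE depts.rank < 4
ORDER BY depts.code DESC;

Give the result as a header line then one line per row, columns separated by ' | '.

After WHERE (2 rows):
depts.rank | depts.price | depts.code
3 | 4 | X1
2 | 60 | Z2
After SELECT (2 rows):
depts.price | depts.code | depts.rank
4 | X1 | 3
60 | Z2 | 2
After ORDER BY (2 rows):
depts.price | depts.code | depts.rank
60 | Z2 | 2
4 | X1 | 3

== RESULT ==
depts.price | depts.code | depts.rank
60 | Z2 | 2
4 | X1 | 3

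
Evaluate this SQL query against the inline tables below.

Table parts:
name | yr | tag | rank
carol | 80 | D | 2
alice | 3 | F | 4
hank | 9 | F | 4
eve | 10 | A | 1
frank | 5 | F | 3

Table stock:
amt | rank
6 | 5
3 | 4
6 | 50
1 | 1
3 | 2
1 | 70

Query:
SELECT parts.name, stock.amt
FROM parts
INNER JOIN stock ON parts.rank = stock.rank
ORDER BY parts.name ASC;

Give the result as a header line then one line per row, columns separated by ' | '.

== RESULT ==
parts.name | stock.amt
alice | 3
carol | 3
eve | 1
hank | 3

Derivation:
After JOIN stock (4 rows):
parts.name | parts.yr | parts.tag | parts.rank | stock.amt | stock.rank
carol | 80 | D | 2 | 3 | 2
alice | 3 | F | 4 | 3 | 4
hank | 9 | F | 4 | 3 | 4
eve | 10 | A | 1 | 1 | 1
After SELECT (4 rows):
parts.name | stock.amt
carol | 3
alice | 3
hank | 3
eve | 1
After ORDER BY (4 rows):
parts.name | stock.amt
alice | 3
carol | 3
eve | 1
hank | 3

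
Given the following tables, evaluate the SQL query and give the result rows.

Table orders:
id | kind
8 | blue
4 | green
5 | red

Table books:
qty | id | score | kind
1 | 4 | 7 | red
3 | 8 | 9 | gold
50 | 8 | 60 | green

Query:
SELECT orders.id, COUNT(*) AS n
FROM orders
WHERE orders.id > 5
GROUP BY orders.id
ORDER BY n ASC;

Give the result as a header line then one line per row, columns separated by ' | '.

After WHERE (1 rows):
orders.id | orders.kind
8 | blue
After GROUP BY (1 rows):
orders.id | n
8 | 1
After ORDER BY (1 rows):
orders.id | n
8 | 1

== RESULT ==
orders.id | n
8 | 1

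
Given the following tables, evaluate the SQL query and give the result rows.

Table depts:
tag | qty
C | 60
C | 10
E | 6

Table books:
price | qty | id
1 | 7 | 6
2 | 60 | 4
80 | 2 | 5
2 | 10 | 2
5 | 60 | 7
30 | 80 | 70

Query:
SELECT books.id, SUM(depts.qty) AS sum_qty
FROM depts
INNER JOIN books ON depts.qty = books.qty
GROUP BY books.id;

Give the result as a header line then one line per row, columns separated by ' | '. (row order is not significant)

== RESULT ==
books.id | sum_qty
4 | 60
7 | 60
2 | 10

Derivation:
After JOIN books (3 rows):
depts.tag | depts.qty | books.price | books.qty | books.id
C | 60 | 2 | 60 | 4
C | 60 | 5 | 60 | 7
C | 10 | 2 | 10 | 2
After GROUP BY (3 rows):
books.id | sum_qty
4 | 60
7 | 60
2 | 10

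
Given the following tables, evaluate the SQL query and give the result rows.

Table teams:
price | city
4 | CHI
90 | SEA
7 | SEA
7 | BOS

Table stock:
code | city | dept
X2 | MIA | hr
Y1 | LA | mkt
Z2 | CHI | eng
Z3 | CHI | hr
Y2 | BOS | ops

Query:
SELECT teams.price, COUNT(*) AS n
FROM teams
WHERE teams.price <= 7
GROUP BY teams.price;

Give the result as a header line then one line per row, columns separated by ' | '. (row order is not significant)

== RESULT ==
teams.price | n
4 | 1
7 | 2

Derivation:
After WHERE (3 rows):
teams.price | teams.city
4 | CHI
7 | SEA
7 | BOS
After GROUP BY (2 rows):
teams.price | n
4 | 1
7 | 2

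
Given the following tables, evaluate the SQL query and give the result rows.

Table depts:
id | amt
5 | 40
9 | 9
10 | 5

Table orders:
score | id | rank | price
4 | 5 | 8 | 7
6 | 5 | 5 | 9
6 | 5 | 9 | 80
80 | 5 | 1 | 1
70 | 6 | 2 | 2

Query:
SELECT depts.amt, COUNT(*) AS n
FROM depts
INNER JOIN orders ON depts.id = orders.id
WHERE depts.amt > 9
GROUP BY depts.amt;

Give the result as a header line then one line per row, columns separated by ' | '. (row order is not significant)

== RESULT ==
depts.amt | n
40 | 4

Derivation:
After JOIN orders (4 rows):
depts.id | depts.amt | orders.score | orders.id | orders.rank | orders.price
5 | 40 | 4 | 5 | 8 | 7
5 | 40 | 6 | 5 | 5 | 9
5 | 40 | 6 | 5 | 9 | 80
5 | 40 | 80 | 5 | 1 | 1
After WHERE (4 rows):
depts.id | depts.amt | orders.score | orders.id | orders.rank | orders.price
5 | 40 | 4 | 5 | 8 | 7
5 | 40 | 6 | 5 | 5 | 9
5 | 40 | 6 | 5 | 9 | 80
5 | 40 | 80 | 5 | 1 | 1
After GROUP BY (1 rows):
depts.amt | n
40 | 4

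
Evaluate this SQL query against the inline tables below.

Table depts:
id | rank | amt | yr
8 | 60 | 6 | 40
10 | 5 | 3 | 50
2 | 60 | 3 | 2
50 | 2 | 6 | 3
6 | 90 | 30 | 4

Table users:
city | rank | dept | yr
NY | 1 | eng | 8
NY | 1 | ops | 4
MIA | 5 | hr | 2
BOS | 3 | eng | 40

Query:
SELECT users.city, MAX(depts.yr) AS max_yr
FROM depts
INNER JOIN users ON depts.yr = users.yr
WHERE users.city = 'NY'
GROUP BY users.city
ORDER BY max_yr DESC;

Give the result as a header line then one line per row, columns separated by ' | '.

After JOIN users (3 rows):
depts.id | depts.rank | depts.amt | depts.yr | users.city | users.rank | users.dept | users.yr
8 | 60 | 6 | 40 | BOS | 3 | eng | 40
2 | 60 | 3 | 2 | MIA | 5 | hr | 2
6 | 90 | 30 | 4 | NY | 1 | ops | 4
After WHERE (1 rows):
depts.id | depts.rank | depts.amt | depts.yr | users.city | users.rank | users.dept | users.yr
6 | 90 | 30 | 4 | NY | 1 | ops | 4
After GROUP BY (1 rows):
users.city | max_yr
NY | 4
After ORDER BY (1 rows):
users.city | max_yr
NY | 4

== RESULT ==
users.city | max_yr
NY | 4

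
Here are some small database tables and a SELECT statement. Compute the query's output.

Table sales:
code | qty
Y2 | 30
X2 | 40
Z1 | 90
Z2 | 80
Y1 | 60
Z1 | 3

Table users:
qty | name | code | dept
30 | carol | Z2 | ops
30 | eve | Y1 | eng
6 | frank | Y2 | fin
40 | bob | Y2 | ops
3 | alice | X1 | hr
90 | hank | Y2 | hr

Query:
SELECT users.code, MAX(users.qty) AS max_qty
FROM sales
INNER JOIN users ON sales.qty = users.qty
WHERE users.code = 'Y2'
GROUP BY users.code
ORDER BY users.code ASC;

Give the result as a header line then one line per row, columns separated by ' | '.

After JOIN users (5 rows):
sales.code | sales.qty | users.qty | users.name | users.code | users.dept
Y2 | 30 | 30 | carol | Z2 | ops
Y2 | 30 | 30 | eve | Y1 | eng
X2 | 40 | 40 | bob | Y2 | ops
Z1 | 90 | 90 | hank | Y2 | hr
Z1 | 3 | 3 | alice | X1 | hr
After WHERE (2 rows):
sales.code | sales.qty | users.qty | users.name | users.code | users.dept
X2 | 40 | 40 | bob | Y2 | ops
Z1 | 90 | 90 | hank | Y2 | hr
After GROUP BY (1 rows):
users.code | max_qty
Y2 | 90
After ORDER BY (1 rows):
users.code | max_qty
Y2 | 90

== RESULT ==
users.code | max_qty
Y2 | 90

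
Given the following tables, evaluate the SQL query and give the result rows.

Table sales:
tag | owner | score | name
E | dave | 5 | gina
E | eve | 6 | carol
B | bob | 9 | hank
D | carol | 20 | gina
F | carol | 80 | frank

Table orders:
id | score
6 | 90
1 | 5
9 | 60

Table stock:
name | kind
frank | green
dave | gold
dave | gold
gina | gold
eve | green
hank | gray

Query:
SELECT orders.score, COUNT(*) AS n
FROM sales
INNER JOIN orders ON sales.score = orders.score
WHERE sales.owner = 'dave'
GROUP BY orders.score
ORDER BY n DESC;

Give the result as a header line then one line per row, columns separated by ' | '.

== RESULT ==
orders.score | n
5 | 1

Derivation:
After JOIN orders (1 rows):
sales.tag | sales.owner | sales.score | sales.name | orders.id | orders.score
E | dave | 5 | gina | 1 | 5
After WHERE (1 rows):
sales.tag | sales.owner | sales.score | sales.name | orders.id | orders.score
E | dave | 5 | gina | 1 | 5
After GROUP BY (1 rows):
orders.score | n
5 | 1
After ORDER BY (1 rows):
orders.score | n
5 | 1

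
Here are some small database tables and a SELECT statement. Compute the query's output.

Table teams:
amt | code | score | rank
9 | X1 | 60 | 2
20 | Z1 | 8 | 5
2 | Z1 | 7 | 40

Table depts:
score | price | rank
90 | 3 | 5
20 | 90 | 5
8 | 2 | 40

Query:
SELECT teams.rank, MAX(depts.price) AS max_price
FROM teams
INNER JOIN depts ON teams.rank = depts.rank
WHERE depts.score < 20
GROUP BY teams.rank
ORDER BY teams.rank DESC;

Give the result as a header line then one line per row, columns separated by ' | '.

== RESULT ==
teams.rank | max_price
40 | 2

Derivation:
After JOIN depts (3 rows):
teams.amt | teams.code | teams.score | teams.rank | depts.score | depts.price | depts.rank
20 | Z1 | 8 | 5 | 90 | 3 | 5
20 | Z1 | 8 | 5 | 20 | 90 | 5
2 | Z1 | 7 | 40 | 8 | 2 | 40
After WHERE (1 rows):
teams.amt | teams.code | teams.score | teams.rank | depts.score | depts.price | depts.rank
2 | Z1 | 7 | 40 | 8 | 2 | 40
After GROUP BY (1 rows):
teams.rank | max_price
40 | 2
After ORDER BY (1 rows):
teams.rank | max_price
40 | 2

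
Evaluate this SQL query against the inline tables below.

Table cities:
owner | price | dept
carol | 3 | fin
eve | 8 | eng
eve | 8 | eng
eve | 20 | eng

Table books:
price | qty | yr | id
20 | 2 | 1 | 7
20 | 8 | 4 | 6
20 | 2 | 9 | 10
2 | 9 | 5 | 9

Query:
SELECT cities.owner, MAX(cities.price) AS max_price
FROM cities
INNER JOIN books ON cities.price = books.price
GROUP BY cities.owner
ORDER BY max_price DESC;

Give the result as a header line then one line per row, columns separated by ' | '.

After JOIN books (3 rows):
cities.owner | cities.price | cities.dept | books.price | books.qty | books.yr | books.id
eve | 20 | eng | 20 | 2 | 1 | 7
eve | 20 | eng | 20 | 8 | 4 | 6
eve | 20 | eng | 20 | 2 | 9 | 10
After GROUP BY (1 rows):
cities.owner | max_price
eve | 20
After ORDER BY (1 rows):
cities.owner | max_price
eve | 20

== RESULT ==
cities.owner | max_price
eve | 20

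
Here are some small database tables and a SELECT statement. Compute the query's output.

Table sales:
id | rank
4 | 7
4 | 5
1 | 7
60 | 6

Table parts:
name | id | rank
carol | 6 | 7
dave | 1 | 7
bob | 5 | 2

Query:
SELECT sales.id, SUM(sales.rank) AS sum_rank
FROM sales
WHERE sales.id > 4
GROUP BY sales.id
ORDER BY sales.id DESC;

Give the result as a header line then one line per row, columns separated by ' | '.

After WHERE (1 rows):
sales.id | sales.rank
60 | 6
After GROUP BY (1 rows):
sales.id | sum_rank
60 | 6
After ORDER BY (1 rows):
sales.id | sum_rank
60 | 6

== RESULT ==
sales.id | sum_rank
60 | 6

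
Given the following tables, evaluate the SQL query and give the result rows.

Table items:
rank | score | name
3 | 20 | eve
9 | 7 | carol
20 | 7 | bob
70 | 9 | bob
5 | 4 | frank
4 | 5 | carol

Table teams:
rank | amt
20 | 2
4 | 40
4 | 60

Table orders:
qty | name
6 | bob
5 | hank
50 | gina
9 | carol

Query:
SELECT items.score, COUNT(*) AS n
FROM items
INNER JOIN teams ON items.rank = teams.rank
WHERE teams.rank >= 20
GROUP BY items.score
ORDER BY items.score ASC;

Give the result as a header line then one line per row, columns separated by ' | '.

== RESULT ==
items.score | n
7 | 1

Derivation:
After JOIN teams (3 rows):
items.rank | items.score | items.name | teams.rank | teams.amt
20 | 7 | bob | 20 | 2
4 | 5 | carol | 4 | 40
4 | 5 | carol | 4 | 60
After WHERE (1 rows):
items.rank | items.score | items.name | teams.rank | teams.amt
20 | 7 | bob | 20 | 2
After GROUP BY (1 rows):
items.score | n
7 | 1
After ORDER BY (1 rows):
items.score | n
7 | 1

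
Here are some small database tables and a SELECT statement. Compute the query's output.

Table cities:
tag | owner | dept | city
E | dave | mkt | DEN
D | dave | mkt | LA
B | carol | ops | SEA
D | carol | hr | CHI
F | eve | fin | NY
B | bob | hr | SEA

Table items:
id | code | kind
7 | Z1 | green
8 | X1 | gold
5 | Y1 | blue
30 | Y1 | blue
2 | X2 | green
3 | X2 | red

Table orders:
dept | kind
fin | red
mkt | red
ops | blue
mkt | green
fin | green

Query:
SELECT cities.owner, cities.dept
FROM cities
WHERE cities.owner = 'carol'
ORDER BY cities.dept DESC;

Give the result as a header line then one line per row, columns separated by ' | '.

== RESULT ==
cities.owner | cities.dept
carol | ops
carol | hr

Derivation:
After WHERE (2 rows):
cities.tag | cities.owner | cities.dept | cities.city
B | carol | ops | SEA
D | carol | hr | CHI
After SELECT (2 rows):
cities.owner | cities.dept
carol | ops
carol | hr
After ORDER BY (2 rows):
cities.owner | cities.dept
carol | ops
carol | hr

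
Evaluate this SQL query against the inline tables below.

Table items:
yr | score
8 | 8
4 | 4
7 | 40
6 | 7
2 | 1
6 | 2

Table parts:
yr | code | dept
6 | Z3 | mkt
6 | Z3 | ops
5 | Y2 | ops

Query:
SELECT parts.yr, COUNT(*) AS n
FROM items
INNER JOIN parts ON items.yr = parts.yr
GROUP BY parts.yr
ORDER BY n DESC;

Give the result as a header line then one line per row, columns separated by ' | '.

After JOIN parts (4 rows):
items.yr | items.score | parts.yr | parts.code | parts.dept
6 | 7 | 6 | Z3 | mkt
6 | 7 | 6 | Z3 | ops
6 | 2 | 6 | Z3 | mkt
6 | 2 | 6 | Z3 | ops
After GROUP BY (1 rows):
parts.yr | n
6 | 4
After ORDER BY (1 rows):
parts.yr | n
6 | 4

== RESULT ==
parts.yr | n
6 | 4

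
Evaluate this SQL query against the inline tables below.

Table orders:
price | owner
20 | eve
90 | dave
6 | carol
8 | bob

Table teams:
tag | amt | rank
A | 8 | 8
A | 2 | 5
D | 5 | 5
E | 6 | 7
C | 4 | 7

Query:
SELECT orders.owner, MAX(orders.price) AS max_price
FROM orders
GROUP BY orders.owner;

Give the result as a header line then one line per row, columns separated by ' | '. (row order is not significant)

== RESULT ==
orders.owner | max_price
eve | 20
dave | 90
carol | 6
bob | 8

Derivation:
After GROUP BY (4 rows):
orders.owner | max_price
eve | 20
dave | 90
carol | 6
bob | 8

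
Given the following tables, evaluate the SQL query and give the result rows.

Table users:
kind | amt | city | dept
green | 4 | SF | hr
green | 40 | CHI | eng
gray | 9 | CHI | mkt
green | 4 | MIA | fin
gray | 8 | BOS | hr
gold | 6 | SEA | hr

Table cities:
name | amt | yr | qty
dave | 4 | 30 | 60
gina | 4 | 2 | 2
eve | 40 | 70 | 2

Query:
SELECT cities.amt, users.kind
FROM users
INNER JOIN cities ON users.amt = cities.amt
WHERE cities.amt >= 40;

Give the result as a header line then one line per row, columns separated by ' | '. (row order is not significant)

After JOIN cities (5 rows):
users.kind | users.amt | users.city | users.dept | cities.name | cities.amt | cities.yr | cities.qty
green | 4 | SF | hr | dave | 4 | 30 | 60
green | 4 | SF | hr | gina | 4 | 2 | 2
green | 40 | CHI | eng | eve | 40 | 70 | 2
green | 4 | MIA | fin | dave | 4 | 30 | 60
green | 4 | MIA | fin | gina | 4 | 2 | 2
After WHERE (1 rows):
users.kind | users.amt | users.city | users.dept | cities.name | cities.amt | cities.yr | cities.qty
green | 40 | CHI | eng | eve | 40 | 70 | 2
After SELECT (1 rows):
cities.amt | users.kind
40 | green

== RESULT ==
cities.amt | users.kind
40 | green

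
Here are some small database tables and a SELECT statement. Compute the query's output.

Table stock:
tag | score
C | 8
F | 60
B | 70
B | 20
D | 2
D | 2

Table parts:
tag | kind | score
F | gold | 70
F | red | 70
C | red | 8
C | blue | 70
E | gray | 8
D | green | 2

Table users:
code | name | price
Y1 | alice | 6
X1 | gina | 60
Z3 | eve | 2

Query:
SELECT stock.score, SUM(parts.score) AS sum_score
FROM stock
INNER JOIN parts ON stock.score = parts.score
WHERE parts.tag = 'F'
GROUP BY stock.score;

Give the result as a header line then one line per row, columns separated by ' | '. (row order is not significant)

After JOIN parts (7 rows):
stock.tag | stock.score | parts.tag | parts.kind | parts.score
C | 8 | C | red | 8
C | 8 | E | gray | 8
B | 70 | F | gold | 70
B | 70 | F | red | 70
B | 70 | C | blue | 70
D | 2 | D | green | 2
D | 2 | D | green | 2
After WHERE (2 rows):
stock.tag | stock.score | parts.tag | parts.kind | parts.score
B | 70 | F | gold | 70
B | 70 | F | red | 70
After GROUP BY (1 rows):
stock.score | sum_score
70 | 140

== RESULT ==
stock.score | sum_score
70 | 140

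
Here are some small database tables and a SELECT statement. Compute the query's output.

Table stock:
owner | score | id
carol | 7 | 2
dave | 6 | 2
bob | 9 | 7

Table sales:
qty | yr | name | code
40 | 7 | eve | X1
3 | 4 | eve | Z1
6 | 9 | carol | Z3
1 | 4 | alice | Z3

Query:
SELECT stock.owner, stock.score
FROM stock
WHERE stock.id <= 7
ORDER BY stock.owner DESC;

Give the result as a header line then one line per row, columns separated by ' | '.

After WHERE (3 rows):
stock.owner | stock.score | stock.id
carol | 7 | 2
dave | 6 | 2
bob | 9 | 7
After SELECT (3 rows):
stock.owner | stock.score
carol | 7
dave | 6
bob | 9
After ORDER BY (3 rows):
stock.owner | stock.score
dave | 6
carol | 7
bob | 9

== RESULT ==
stock.owner | stock.score
dave | 6
carol | 7
bob | 9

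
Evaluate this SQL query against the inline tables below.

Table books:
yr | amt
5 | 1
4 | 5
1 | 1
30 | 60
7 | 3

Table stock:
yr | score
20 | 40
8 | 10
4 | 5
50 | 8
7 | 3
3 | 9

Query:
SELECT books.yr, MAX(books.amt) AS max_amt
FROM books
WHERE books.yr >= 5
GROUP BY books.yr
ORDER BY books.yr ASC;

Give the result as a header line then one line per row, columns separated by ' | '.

After WHERE (3 rows):
books.yr | books.amt
5 | 1
30 | 60
7 | 3
After GROUP BY (3 rows):
books.yr | max_amt
5 | 1
30 | 60
7 | 3
After ORDER BY (3 rows):
books.yr | max_amt
5 | 1
7 | 3
30 | 60

== RESULT ==
books.yr | max_amt
5 | 1
7 | 3
30 | 60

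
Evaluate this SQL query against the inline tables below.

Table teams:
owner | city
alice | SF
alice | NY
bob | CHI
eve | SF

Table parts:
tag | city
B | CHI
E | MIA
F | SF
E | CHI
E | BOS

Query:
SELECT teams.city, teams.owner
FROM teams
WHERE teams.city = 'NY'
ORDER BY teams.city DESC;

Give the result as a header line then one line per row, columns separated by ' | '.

After WHERE (1 rows):
teams.owner | teams.city
alice | NY
After SELECT (1 rows):
teams.city | teams.owner
NY | alice
After ORDER BY (1 rows):
teams.city | teams.owner
NY | alice

== RESULT ==
teams.city | teams.owner
NY | alice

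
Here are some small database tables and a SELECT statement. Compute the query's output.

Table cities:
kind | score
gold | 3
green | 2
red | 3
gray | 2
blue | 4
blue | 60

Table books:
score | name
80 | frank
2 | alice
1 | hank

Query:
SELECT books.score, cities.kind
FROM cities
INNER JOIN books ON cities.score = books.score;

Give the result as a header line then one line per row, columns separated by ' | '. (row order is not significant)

== RESULT ==
books.score | cities.kind
2 | green
2 | gray

Derivation:
After JOIN books (2 rows):
cities.kind | cities.score | books.score | books.name
green | 2 | 2 | alice
gray | 2 | 2 | alice
After SELECT (2 rows):
books.score | cities.kind
2 | green
2 | gray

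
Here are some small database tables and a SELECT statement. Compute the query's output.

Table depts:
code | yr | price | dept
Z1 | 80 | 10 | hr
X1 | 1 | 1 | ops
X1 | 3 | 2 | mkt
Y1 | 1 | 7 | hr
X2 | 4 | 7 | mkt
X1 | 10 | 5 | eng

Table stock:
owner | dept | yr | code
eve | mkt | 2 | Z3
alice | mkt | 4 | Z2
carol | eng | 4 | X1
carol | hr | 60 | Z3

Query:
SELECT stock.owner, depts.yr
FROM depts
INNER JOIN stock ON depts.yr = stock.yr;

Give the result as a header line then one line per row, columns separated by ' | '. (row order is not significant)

After JOIN stock (2 rows):
depts.code | depts.yr | depts.price | depts.dept | stock.owner | stock.dept | stock.yr | stock.code
X2 | 4 | 7 | mkt | alice | mkt | 4 | Z2
X2 | 4 | 7 | mkt | carol | eng | 4 | X1
After SELECT (2 rows):
stock.owner | depts.yr
alice | 4
carol | 4

== RESULT ==
stock.owner | depts.yr
alice | 4
carol | 4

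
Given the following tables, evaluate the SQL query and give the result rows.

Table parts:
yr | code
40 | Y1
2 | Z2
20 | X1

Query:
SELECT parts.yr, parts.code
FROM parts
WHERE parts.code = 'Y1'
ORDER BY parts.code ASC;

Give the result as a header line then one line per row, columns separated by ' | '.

After WHERE (1 rows):
parts.yr | parts.code
40 | Y1
After SELECT (1 rows):
parts.yr | parts.code
40 | Y1
After ORDER BY (1 rows):
parts.yr | parts.code
40 | Y1

== RESULT ==
parts.yr | parts.code
40 | Y1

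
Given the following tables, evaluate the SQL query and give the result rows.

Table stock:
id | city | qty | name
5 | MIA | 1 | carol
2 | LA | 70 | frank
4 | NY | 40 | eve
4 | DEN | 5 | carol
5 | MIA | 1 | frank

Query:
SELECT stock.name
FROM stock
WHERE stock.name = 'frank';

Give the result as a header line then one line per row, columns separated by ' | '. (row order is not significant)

== RESULT ==
stock.name
frank
frank

Derivation:
After WHERE (2 rows):
stock.id | stock.city | stock.qty | stock.name
2 | LA | 70 | frank
5 | MIA | 1 | frank
After SELECT (2 rows):
stock.name
frank
frank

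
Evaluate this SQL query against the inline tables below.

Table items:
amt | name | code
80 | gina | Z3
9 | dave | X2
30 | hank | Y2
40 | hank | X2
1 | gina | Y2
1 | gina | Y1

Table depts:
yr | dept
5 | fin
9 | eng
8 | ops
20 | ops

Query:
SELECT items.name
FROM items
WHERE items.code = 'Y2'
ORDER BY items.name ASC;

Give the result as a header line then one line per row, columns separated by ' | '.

== RESULT ==
items.name
gina
hank

Derivation:
After WHERE (2 rows):
items.amt | items.name | items.code
30 | hank | Y2
1 | gina | Y2
After SELECT (2 rows):
items.name
hank
gina
After ORDER BY (2 rows):
items.name
gina
hank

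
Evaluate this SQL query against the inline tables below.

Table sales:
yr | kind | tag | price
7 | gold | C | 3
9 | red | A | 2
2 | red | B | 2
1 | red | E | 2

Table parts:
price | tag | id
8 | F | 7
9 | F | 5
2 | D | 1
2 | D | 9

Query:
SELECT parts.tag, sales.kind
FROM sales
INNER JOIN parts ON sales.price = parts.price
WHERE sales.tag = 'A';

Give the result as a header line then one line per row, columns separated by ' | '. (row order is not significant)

After JOIN parts (6 rows):
sales.yr | sales.kind | sales.tag | sales.price | parts.price | parts.tag | parts.id
9 | red | A | 2 | 2 | D | 1
9 | red | A | 2 | 2 | D | 9
2 | red | B | 2 | 2 | D | 1
2 | red | B | 2 | 2 | D | 9
1 | red | E | 2 | 2 | D | 1
1 | red | E | 2 | 2 | D | 9
After WHERE (2 rows):
sales.yr | sales.kind | sales.tag | sales.price | parts.price | parts.tag | parts.id
9 | red | A | 2 | 2 | D | 1
9 | red | A | 2 | 2 | D | 9
After SELECT (2 rows):
parts.tag | sales.kind
D | red
D | red

== RESULT ==
parts.tag | sales.kind
D | red
D | red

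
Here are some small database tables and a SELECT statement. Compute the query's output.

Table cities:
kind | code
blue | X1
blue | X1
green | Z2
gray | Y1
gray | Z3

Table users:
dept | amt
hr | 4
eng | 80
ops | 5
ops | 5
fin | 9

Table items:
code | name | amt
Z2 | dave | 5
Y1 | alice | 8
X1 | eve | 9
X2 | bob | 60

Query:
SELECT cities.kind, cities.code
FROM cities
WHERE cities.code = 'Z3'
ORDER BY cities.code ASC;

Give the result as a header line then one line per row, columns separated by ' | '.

== RESULT ==
cities.kind | cities.code
gray | Z3

Derivation:
After WHERE (1 rows):
cities.kind | cities.code
gray | Z3
After SELECT (1 rows):
cities.kind | cities.code
gray | Z3
After ORDER BY (1 rows):
cities.kind | cities.code
gray | Z3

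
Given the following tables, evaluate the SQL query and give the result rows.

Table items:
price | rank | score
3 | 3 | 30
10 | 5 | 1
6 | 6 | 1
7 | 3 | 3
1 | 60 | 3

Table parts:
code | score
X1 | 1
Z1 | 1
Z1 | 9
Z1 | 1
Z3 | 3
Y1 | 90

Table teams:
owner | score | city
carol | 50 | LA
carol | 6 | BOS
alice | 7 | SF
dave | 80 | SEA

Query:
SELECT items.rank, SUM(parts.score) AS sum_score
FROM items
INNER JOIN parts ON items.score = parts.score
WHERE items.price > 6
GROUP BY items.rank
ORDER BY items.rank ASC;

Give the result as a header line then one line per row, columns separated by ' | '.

After JOIN parts (8 rows):
items.price | items.rank | items.score | parts.code | parts.score
10 | 5 | 1 | X1 | 1
10 | 5 | 1 | Z1 | 1
10 | 5 | 1 | Z1 | 1
6 | 6 | 1 | X1 | 1
6 | 6 | 1 | Z1 | 1
6 | 6 | 1 | Z1 | 1
7 | 3 | 3 | Z3 | 3
1 | 60 | 3 | Z3 | 3
After WHERE (4 rows):
items.price | items.rank | items.score | parts.code | parts.score
10 | 5 | 1 | X1 | 1
10 | 5 | 1 | Z1 | 1
10 | 5 | 1 | Z1 | 1
7 | 3 | 3 | Z3 | 3
After GROUP BY (2 rows):
items.rank | sum_score
5 | 3
3 | 3
After ORDER BY (2 rows):
items.rank | sum_score
3 | 3
5 | 3

== RESULT ==
items.rank | sum_score
3 | 3
5 | 3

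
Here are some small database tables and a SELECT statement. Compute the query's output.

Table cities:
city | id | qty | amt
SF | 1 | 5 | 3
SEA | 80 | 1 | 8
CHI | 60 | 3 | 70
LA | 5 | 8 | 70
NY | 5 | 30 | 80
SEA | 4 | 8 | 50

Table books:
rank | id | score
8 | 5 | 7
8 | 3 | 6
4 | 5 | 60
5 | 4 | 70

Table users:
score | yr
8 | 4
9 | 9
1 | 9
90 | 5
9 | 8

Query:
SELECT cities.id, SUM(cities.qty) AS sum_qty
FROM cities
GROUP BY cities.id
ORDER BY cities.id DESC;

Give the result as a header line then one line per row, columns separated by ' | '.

After GROUP BY (5 rows):
cities.id | sum_qty
1 | 5
80 | 1
60 | 3
5 | 38
4 | 8
After ORDER BY (5 rows):
cities.id | sum_qty
80 | 1
60 | 3
5 | 38
4 | 8
1 | 5

== RESULT ==
cities.id | sum_qty
80 | 1
60 | 3
5 | 38
4 | 8
1 | 5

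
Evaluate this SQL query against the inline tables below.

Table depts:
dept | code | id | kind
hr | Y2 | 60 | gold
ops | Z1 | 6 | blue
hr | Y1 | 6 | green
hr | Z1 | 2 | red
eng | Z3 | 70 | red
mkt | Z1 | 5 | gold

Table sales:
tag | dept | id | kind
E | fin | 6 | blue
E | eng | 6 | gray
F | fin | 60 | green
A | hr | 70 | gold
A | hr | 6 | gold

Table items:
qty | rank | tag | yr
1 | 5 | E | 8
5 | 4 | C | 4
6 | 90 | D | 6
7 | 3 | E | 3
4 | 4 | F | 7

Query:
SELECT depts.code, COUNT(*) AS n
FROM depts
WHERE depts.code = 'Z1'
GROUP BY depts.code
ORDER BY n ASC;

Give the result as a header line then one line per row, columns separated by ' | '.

After WHERE (3 rows):
depts.dept | depts.code | depts.id | depts.kind
ops | Z1 | 6 | blue
hr | Z1 | 2 | red
mkt | Z1 | 5 | gold
After GROUP BY (1 rows):
depts.code | n
Z1 | 3
After ORDER BY (1 rows):
depts.code | n
Z1 | 3

== RESULT ==
depts.code | n
Z1 | 3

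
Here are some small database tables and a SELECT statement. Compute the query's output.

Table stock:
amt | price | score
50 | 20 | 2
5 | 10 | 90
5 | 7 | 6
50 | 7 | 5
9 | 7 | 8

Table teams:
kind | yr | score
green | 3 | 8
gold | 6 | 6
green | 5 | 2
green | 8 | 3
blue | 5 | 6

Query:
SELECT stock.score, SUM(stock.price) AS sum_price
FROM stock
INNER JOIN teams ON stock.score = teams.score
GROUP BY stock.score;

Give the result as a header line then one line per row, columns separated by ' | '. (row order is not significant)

After JOIN teams (4 rows):
stock.amt | stock.price | stock.score | teams.kind | teams.yr | teams.score
50 | 20 | 2 | green | 5 | 2
5 | 7 | 6 | gold | 6 | 6
5 | 7 | 6 | blue | 5 | 6
9 | 7 | 8 | green | 3 | 8
After GROUP BY (3 rows):
stock.score | sum_price
2 | 20
6 | 14
8 | 7

== RESULT ==
stock.score | sum_price
2 | 20
6 | 14
8 | 7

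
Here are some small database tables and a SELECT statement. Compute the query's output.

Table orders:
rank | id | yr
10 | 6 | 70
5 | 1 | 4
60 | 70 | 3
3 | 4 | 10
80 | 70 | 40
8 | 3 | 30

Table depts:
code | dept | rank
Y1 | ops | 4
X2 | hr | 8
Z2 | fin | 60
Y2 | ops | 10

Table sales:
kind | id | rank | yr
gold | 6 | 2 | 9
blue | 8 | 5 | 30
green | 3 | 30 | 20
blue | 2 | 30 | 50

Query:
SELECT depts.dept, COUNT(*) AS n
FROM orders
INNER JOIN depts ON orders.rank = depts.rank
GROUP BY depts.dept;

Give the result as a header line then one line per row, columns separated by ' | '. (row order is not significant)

== RESULT ==
depts.dept | n
ops | 1
fin | 1
hr | 1

Derivation:
After JOIN depts (3 rows):
orders.rank | orders.id | orders.yr | depts.code | depts.dept | depts.rank
10 | 6 | 70 | Y2 | ops | 10
60 | 70 | 3 | Z2 | fin | 60
8 | 3 | 30 | X2 | hr | 8
After GROUP BY (3 rows):
depts.dept | n
ops | 1
fin | 1
hr | 1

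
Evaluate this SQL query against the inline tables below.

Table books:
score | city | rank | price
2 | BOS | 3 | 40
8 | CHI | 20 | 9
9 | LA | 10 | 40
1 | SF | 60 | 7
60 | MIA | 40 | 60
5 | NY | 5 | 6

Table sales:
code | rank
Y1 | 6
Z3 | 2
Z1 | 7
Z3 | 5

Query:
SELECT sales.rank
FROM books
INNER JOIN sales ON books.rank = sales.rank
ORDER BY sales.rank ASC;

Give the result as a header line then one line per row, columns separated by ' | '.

== RESULT ==
sales.rank
5

Derivation:
After JOIN sales (1 rows):
books.score | books.city | books.rank | books.price | sales.code | sales.rank
5 | NY | 5 | 6 | Z3 | 5
After SELECT (1 rows):
sales.rank
5
After ORDER BY (1 rows):
sales.rank
5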